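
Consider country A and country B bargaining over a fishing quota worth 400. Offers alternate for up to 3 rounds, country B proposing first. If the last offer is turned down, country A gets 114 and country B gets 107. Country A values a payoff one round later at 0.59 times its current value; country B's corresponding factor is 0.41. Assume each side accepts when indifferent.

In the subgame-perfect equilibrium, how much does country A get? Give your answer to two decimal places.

166.82

Round 3 (country B proposes): country A gets 114 if talks fail, so country B offers 114 and keeps 286.
Round 2 (country A proposes): country B can get 286 next round, worth 0.41 × 286 = 117.26 now, so country A offers 117.26, keeping 282.74.
Round 1 (country B proposes): country A can get 282.74 next round, worth 0.59 × 282.74 = 166.8166 now, so country B offers 166.8166, keeping 233.1834.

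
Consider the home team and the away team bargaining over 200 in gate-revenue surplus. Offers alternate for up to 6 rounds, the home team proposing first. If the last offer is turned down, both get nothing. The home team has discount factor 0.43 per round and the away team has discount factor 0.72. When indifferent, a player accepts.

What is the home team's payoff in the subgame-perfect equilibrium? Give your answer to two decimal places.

78.71

Round 6 (the away team proposes): the home team will accept anything ≥ 0, so the away team offers 0 and keeps 200.
Round 5 (the home team proposes): the away team can get 200 next round, worth 0.72 × 200 = 144 now; the home team offers that and keeps 56.
Round 4 (the away team proposes): the home team can get 56 next round, worth 0.43 × 56 = 24.08 now, so the away team offers 24.08, keeping 175.92.
Round 3 (the home team proposes): the away team can get 175.92 next round, worth 0.72 × 175.92 = 126.6624 now; the home team offers that and keeps 73.3376.
Round 2 (the away team proposes): the home team can get 73.3376 next round, worth 0.43 × 73.3376 = 31.535168 now. The away team offers 31.535168 and keeps 200 − 31.535168 = 168.464832.
Round 1 (the home team proposes): the away team can get 168.464832 next round, worth 0.72 × 168.464832 = 121.29467904 now, so the home team offers 121.29467904, keeping 78.70532096.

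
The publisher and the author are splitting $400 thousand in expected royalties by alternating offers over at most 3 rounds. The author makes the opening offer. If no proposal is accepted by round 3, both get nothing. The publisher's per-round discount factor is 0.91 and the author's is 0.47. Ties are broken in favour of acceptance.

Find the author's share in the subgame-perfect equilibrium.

Round 3 (the author proposes): the publisher will accept anything ≥ 0, so the author offers 0 and keeps 400.
Round 2 (the publisher proposes): the author can get 400 next round, worth 0.47 × 400 = 188 now; the publisher offers that and keeps 212.
Round 1 (the author proposes): the publisher can get 212 next round, worth 0.91 × 212 = 192.92 now, so the author offers 192.92, keeping 207.08.

207.08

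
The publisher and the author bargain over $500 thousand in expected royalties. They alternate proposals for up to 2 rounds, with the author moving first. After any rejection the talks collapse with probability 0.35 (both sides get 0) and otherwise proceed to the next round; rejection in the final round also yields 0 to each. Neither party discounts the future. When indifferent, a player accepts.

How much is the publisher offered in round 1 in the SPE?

By backward induction:
Round 2 (the publisher proposes): the author will accept anything ≥ 0, so the publisher offers 0 and keeps 500.
Round 1 (the author proposes): rejecting gives the publisher an expected 0.65 × 500 = 325. The author offers 325 and keeps 500 − 325 = 175.

325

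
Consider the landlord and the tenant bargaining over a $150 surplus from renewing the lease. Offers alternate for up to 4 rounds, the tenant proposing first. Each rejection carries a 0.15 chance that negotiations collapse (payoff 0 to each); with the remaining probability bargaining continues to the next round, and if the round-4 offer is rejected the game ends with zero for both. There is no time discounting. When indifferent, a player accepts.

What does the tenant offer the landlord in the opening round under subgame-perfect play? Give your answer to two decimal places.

Round 4 (the landlord proposes): rejection yields 0 for the tenant; the landlord offers 0 and keeps 150.
Round 3 (the tenant proposes): rejecting gives the landlord an expected 0.85 × 150 = 127.5; the tenant offers that and keeps 22.5.
Round 2 (the landlord proposes): rejecting gives the tenant an expected 0.85 × 22.5 = 19.125, so the landlord offers 19.125, keeping 130.875.
Round 1 (the tenant proposes): rejecting gives the landlord an expected 0.85 × 130.875 = 111.24375, so the tenant offers 111.24375, keeping 38.75625.

111.24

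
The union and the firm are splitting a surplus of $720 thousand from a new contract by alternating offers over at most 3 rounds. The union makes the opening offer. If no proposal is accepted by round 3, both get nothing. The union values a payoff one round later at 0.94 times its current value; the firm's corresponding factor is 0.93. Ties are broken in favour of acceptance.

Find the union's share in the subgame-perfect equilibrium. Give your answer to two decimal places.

By backward induction:
Round 3 (the union proposes): the firm will accept anything ≥ 0, so the union offers 0 and keeps 720.
Round 2 (the firm proposes): the union can get 720 next round, worth 0.94 × 720 = 676.8 now, so the firm offers 676.8, keeping 43.2.
Round 1 (the union proposes): the firm can get 43.2 next round, worth 0.93 × 43.2 = 40.176 now. The union offers 40.176 and keeps 720 − 40.176 = 679.824.

679.82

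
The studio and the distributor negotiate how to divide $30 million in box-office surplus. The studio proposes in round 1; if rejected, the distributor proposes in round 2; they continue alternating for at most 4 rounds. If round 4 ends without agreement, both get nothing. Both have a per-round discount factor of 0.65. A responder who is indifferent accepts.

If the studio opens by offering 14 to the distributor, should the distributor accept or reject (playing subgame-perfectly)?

Reject

Round 4 (the distributor proposes): rejection yields 0 for the studio; the distributor offers 0 and keeps 30.
Round 3 (the studio proposes): the distributor can get 30 next round, worth 0.65 × 30 = 19.5 now. The studio offers 19.5 and keeps 30 − 19.5 = 10.5.
Round 2 (the distributor proposes): the studio can get 10.5 next round, worth 0.65 × 10.5 = 6.825 now. The distributor offers 6.825 and keeps 30 − 6.825 = 23.175.
So by rejecting in round 1, the distributor gets 23.175 next round, worth 0.65 × 23.175 = 15.06375 now.
Offer 14 < 15.06375, so the distributor rejects.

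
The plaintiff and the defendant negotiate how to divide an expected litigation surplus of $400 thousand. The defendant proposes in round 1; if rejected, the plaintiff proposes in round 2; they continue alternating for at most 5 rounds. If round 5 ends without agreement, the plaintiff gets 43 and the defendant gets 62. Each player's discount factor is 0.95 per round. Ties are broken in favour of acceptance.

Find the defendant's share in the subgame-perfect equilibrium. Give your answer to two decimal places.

Round 5 (the defendant proposes): the plaintiff gets 43 if talks fail, so the defendant offers 43 and keeps 357.
Round 4 (the plaintiff proposes): the defendant can get 357 next round, worth 0.95 × 357 = 339.15 now, so the plaintiff offers 339.15, keeping 60.85.
Round 3 (the defendant proposes): the plaintiff can get 60.85 next round, worth 0.95 × 60.85 = 57.8075 now. The defendant offers 57.8075 and keeps 400 − 57.8075 = 342.1925.
Round 2 (the plaintiff proposes): the defendant can get 342.1925 next round, worth 0.95 × 342.1925 = 325.082875 now; the plaintiff offers that and keeps 74.917125.
Round 1 (the defendant proposes): the plaintiff can get 74.917125 next round, worth 0.95 × 74.917125 = 71.17126875 now. The defendant offers 71.17126875 and keeps 400 − 71.17126875 = 328.82873125.

328.83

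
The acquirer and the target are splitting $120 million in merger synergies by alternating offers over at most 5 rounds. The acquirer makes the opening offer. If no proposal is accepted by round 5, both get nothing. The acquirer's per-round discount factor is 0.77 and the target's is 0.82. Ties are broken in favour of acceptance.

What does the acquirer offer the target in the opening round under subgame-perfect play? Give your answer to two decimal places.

Round 5 (the acquirer proposes): rejection yields 0 for the target; the acquirer offers 0 and keeps 120.
Round 4 (the target proposes): the acquirer can get 120 next round, worth 0.77 × 120 = 92.4 now. The target offers 92.4 and keeps 120 − 92.4 = 27.6.
Round 3 (the acquirer proposes): the target can get 27.6 next round, worth 0.82 × 27.6 = 22.632 now. The acquirer offers 22.632 and keeps 120 − 22.632 = 97.368.
Round 2 (the target proposes): the acquirer can get 97.368 next round, worth 0.77 × 97.368 = 74.97336 now; the target offers that and keeps 45.02664.
Round 1 (the acquirer proposes): the target can get 45.02664 next round, worth 0.82 × 45.02664 = 36.9218448 now; the acquirer offers that and keeps 83.0781552.

36.92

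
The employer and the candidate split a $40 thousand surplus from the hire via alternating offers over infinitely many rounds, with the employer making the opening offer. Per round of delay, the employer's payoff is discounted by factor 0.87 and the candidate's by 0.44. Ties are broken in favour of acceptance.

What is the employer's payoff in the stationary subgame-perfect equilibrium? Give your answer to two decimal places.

In a stationary SPE each proposer offers the other exactly their discounted continuation value.
If the employer keeps x when proposing and the candidate keeps y when proposing, then x = 40 − 0.44y and y = 40 − 0.87x.
Solving: x = 40(1 − 0.44) / (1 − 0.87·0.44) = 22.4 / 0.6172 ≈ 36.2929.
The candidate gets 40 − 36.2929 ≈ 3.7071.

36.29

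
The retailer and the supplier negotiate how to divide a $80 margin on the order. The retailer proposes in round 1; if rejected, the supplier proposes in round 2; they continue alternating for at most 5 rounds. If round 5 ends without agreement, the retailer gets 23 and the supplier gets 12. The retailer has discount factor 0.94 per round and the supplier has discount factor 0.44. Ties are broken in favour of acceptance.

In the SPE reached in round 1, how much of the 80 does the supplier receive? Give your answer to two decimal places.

Round 5 (the retailer proposes): the supplier gets 12 if talks fail, so the retailer offers 12 and keeps 68.
Round 4 (the supplier proposes): the retailer can get 68 next round, worth 0.94 × 68 = 63.92 now; the supplier offers that and keeps 16.08.
Round 3 (the retailer proposes): the supplier can get 16.08 next round, worth 0.44 × 16.08 = 7.0752 now; the retailer offers that and keeps 72.9248.
Round 2 (the supplier proposes): the retailer can get 72.9248 next round, worth 0.94 × 72.9248 = 68.549312 now; the supplier offers that and keeps 11.450688.
Round 1 (the retailer proposes): the supplier can get 11.450688 next round, worth 0.44 × 11.450688 = 5.03830272 now, so the retailer offers 5.03830272, keeping 74.96169728.

5.04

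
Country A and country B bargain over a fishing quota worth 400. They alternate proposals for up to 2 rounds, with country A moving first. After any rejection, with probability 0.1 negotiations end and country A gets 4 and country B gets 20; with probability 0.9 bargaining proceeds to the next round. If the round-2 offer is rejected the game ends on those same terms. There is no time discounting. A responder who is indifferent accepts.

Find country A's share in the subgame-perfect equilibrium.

41.6

Round 2 (country B proposes): country A gets 4 if talks fail, so country B offers 4 and keeps 396.
Round 1 (country A proposes): rejecting gives country B an expected 0.9 × 396 + 0.1 × 20 = 358.4. Country A offers 358.4 and keeps 400 − 358.4 = 41.6.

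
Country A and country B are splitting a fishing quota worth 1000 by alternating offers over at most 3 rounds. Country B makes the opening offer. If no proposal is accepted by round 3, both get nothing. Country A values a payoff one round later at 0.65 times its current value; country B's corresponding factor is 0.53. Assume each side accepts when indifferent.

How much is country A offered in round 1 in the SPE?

305.5

Round 3 (country B proposes): country A will accept anything ≥ 0, so country B offers 0 and keeps 1000.
Round 2 (country A proposes): country B can get 1000 next round, worth 0.53 × 1000 = 530 now; country A offers that and keeps 470.
Round 1 (country B proposes): country A can get 470 next round, worth 0.65 × 470 = 305.5 now. Country B offers 305.5 and keeps 1000 − 305.5 = 694.5.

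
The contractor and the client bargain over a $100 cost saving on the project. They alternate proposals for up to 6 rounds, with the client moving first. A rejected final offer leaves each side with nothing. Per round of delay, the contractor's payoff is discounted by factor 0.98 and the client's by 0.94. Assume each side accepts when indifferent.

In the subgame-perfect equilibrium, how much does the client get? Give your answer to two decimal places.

5.54

Round 6 (the contractor proposes): the client will accept anything ≥ 0, so the contractor offers 0 and keeps 100.
Round 5 (the client proposes): the contractor can get 100 next round, worth 0.98 × 100 = 98 now; the client offers that and keeps 2.
Round 4 (the contractor proposes): the client can get 2 next round, worth 0.94 × 2 = 1.88 now. The contractor offers 1.88 and keeps 100 − 1.88 = 98.12.
Round 3 (the client proposes): the contractor can get 98.12 next round, worth 0.98 × 98.12 = 96.1576 now; the client offers that and keeps 3.8424.
Round 2 (the contractor proposes): the client can get 3.8424 next round, worth 0.94 × 3.8424 = 3.611856 now, so the contractor offers 3.611856, keeping 96.388144.
Round 1 (the client proposes): the contractor can get 96.388144 next round, worth 0.98 × 96.388144 = 94.46038112 now; the client offers that and keeps 5.53961888.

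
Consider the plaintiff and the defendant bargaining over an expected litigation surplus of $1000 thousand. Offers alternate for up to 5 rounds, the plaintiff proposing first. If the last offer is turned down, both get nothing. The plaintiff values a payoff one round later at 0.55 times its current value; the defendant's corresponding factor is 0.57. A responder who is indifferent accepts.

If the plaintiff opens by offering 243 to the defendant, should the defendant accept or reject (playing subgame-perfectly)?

Reject

Round 5 (the plaintiff proposes): the defendant will accept anything ≥ 0, so the plaintiff offers 0 and keeps 1000.
Round 4 (the defendant proposes): the plaintiff can get 1000 next round, worth 0.55 × 1000 = 550 now. The defendant offers 550 and keeps 1000 − 550 = 450.
Round 3 (the plaintiff proposes): the defendant can get 450 next round, worth 0.57 × 450 = 256.5 now. The plaintiff offers 256.5 and keeps 1000 − 256.5 = 743.5.
Round 2 (the defendant proposes): the plaintiff can get 743.5 next round, worth 0.55 × 743.5 = 408.925 now, so the defendant offers 408.925, keeping 591.075.
So by rejecting in round 1, the defendant gets 591.075 next round, worth 0.57 × 591.075 = 336.91275 now.
Offer 243 < 336.91275, so the defendant rejects.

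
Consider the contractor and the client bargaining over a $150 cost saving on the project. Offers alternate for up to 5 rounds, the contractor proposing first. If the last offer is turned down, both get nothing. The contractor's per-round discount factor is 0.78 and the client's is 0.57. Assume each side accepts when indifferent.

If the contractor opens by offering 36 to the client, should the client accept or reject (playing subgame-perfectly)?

Work out the client's continuation value if the offer is rejected.
Round 5 (the contractor proposes): rejection yields 0 for the client; the contractor offers 0 and keeps 150.
Round 4 (the client proposes): the contractor can get 150 next round, worth 0.78 × 150 = 117 now. The client offers 117 and keeps 150 − 117 = 33.
Round 3 (the contractor proposes): the client can get 33 next round, worth 0.57 × 33 = 18.81 now, so the contractor offers 18.81, keeping 131.19.
Round 2 (the client proposes): the contractor can get 131.19 next round, worth 0.78 × 131.19 = 102.3282 now, so the client offers 102.3282, keeping 47.6718.
So by rejecting in round 1, the client gets 47.6718 next round, worth 0.57 × 47.6718 = 27.172926 now.
Offer 36 ≥ 27.172926, so the client accepts.

Accept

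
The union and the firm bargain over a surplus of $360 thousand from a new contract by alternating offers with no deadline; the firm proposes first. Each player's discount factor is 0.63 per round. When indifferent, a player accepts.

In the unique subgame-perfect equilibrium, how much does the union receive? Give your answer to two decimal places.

139.14

Let x be the firm's share when the firm proposes and y be the union's share when the union proposes.
The union accepts iff offered ≥ 0.63·y, so x = 360 − 0.63y. Symmetrically y = 360 − 0.63x.
Substituting: x = 360 − 0.63(360 − 0.63x), giving x(1 − 0.63·0.63) = 360(1 − 0.63).
So x = 360 × 0.37 / 0.6031 ≈ 220.8589, and the union receives 360 − x ≈ 139.1411.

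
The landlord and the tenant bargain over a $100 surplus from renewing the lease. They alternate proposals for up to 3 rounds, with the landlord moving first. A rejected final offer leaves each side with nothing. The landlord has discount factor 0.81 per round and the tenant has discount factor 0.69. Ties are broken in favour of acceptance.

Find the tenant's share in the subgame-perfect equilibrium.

Round 3 (the landlord proposes): the tenant will accept anything ≥ 0, so the landlord offers 0 and keeps 100.
Round 2 (the tenant proposes): the landlord can get 100 next round, worth 0.81 × 100 = 81 now, so the tenant offers 81, keeping 19.
Round 1 (the landlord proposes): the tenant can get 19 next round, worth 0.69 × 19 = 13.11 now; the landlord offers that and keeps 86.89.

13.11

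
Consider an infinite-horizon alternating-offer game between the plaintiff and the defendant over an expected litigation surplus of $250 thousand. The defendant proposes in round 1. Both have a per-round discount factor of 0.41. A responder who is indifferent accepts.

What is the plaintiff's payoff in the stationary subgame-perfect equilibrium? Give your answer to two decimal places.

When the defendant proposes, the plaintiff accepts any offer worth at least 0.41 times what the plaintiff would get by proposing next round; and vice versa.
This gives x = 250 − 0.41y and y = 250 − 0.41x, where x and y are each side's share when it proposes.
Hence (1 − 0.41·0.41)x = 250(1 − 0.41), i.e. 0.8319·x = 147.5.
x ≈ 177.3050; the plaintiff's share is 250 − x ≈ 72.6950.

72.70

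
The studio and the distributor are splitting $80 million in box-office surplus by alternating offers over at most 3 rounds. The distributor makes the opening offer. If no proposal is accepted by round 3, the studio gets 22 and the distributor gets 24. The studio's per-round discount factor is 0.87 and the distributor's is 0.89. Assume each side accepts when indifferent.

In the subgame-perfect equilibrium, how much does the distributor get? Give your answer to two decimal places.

55.31

Round 3 (the distributor proposes): the studio gets 22 if talks fail, so the distributor offers 22 and keeps 58.
Round 2 (the studio proposes): the distributor can get 58 next round, worth 0.89 × 58 = 51.62 now. The studio offers 51.62 and keeps 80 − 51.62 = 28.38.
Round 1 (the distributor proposes): the studio can get 28.38 next round, worth 0.87 × 28.38 = 24.6906 now, so the distributor offers 24.6906, keeping 55.3094.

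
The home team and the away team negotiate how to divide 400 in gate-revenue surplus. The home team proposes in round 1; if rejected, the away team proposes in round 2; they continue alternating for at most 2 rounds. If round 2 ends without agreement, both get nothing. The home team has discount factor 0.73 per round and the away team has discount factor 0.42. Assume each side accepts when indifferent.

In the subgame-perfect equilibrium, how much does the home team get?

Round 2 (the away team proposes): the home team will accept anything ≥ 0, so the away team offers 0 and keeps 400.
Round 1 (the home team proposes): the away team can get 400 next round, worth 0.42 × 400 = 168 now. The home team offers 168 and keeps 400 − 168 = 232.

232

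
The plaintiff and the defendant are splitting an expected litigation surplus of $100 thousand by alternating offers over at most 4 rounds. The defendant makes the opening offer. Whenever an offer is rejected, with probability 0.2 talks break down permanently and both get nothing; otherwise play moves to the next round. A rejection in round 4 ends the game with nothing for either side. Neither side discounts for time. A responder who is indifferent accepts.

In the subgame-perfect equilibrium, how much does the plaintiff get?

67.2

By backward induction:
Round 4 (the plaintiff proposes): the defendant will accept anything ≥ 0, so the plaintiff offers 0 and keeps 100.
Round 3 (the defendant proposes): rejecting gives the plaintiff an expected 0.8 × 100 = 80; the defendant offers that and keeps 20.
Round 2 (the plaintiff proposes): rejecting gives the defendant an expected 0.8 × 20 = 16. The plaintiff offers 16 and keeps 100 − 16 = 84.
Round 1 (the defendant proposes): rejecting gives the plaintiff an expected 0.8 × 84 = 67.2. The defendant offers 67.2 and keeps 100 − 67.2 = 32.8.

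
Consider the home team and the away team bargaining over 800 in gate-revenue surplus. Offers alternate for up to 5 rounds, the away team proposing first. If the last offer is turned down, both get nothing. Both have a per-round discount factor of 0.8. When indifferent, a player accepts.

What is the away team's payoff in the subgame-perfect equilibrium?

590.08

Round 5 (the away team proposes): rejection yields 0 for the home team; the away team offers 0 and keeps 800.
Round 4 (the home team proposes): the away team can get 800 next round, worth 0.8 × 800 = 640 now. The home team offers 640 and keeps 800 − 640 = 160.
Round 3 (the away team proposes): the home team can get 160 next round, worth 0.8 × 160 = 128 now. The away team offers 128 and keeps 800 − 128 = 672.
Round 2 (the home team proposes): the away team can get 672 next round, worth 0.8 × 672 = 537.6 now, so the home team offers 537.6, keeping 262.4.
Round 1 (the away team proposes): the home team can get 262.4 next round, worth 0.8 × 262.4 = 209.92 now. The away team offers 209.92 and keeps 800 − 209.92 = 590.08.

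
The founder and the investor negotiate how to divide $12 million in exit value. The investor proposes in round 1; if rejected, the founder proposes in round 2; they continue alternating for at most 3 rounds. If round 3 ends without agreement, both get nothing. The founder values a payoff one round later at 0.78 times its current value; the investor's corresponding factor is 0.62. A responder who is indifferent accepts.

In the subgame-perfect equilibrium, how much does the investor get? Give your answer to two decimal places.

8.44

Round 3 (the investor proposes): the founder will accept anything ≥ 0, so the investor offers 0 and keeps 12.
Round 2 (the founder proposes): the investor can get 12 next round, worth 0.62 × 12 = 7.44 now; the founder offers that and keeps 4.56.
Round 1 (the investor proposes): the founder can get 4.56 next round, worth 0.78 × 4.56 = 3.5568 now. The investor offers 3.5568 and keeps 12 − 3.5568 = 8.4432.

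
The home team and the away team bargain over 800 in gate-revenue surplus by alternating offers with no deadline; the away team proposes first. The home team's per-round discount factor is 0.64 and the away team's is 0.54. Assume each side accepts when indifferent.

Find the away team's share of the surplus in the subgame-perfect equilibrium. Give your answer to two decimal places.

440.10

In a stationary SPE each proposer offers the other exactly their discounted continuation value.
If the away team keeps x when proposing and the home team keeps y when proposing, then x = 800 − 0.64y and y = 800 − 0.54x.
Solving: x = 800(1 − 0.64) / (1 − 0.54·0.64) = 288 / 0.6544 ≈ 440.0978.
The home team gets 800 − 440.0978 ≈ 359.9022.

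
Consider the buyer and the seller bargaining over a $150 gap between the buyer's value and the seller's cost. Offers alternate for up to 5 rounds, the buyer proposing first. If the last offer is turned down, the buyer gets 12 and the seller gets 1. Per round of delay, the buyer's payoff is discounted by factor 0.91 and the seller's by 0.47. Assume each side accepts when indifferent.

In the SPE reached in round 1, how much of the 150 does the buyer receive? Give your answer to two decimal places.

140.76

Round 5 (the buyer proposes): the seller gets 1 if talks fail, so the buyer offers 1 and keeps 149.
Round 4 (the seller proposes): the buyer can get 149 next round, worth 0.91 × 149 = 135.59 now, so the seller offers 135.59, keeping 14.41.
Round 3 (the buyer proposes): the seller can get 14.41 next round, worth 0.47 × 14.41 = 6.7727 now. The buyer offers 6.7727 and keeps 150 − 6.7727 = 143.2273.
Round 2 (the seller proposes): the buyer can get 143.2273 next round, worth 0.91 × 143.2273 = 130.336843 now; the seller offers that and keeps 19.663157.
Round 1 (the buyer proposes): the seller can get 19.663157 next round, worth 0.47 × 19.663157 = 9.24168379 now. The buyer offers 9.24168379 and keeps 150 − 9.24168379 = 140.75831621.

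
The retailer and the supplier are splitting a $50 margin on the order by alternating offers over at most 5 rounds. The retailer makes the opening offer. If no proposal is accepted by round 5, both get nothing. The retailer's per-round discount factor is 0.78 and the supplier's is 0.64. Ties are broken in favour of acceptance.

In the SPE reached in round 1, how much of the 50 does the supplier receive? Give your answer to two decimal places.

10.55

Round 5 (the retailer proposes): the supplier will accept anything ≥ 0, so the retailer offers 0 and keeps 50.
Round 4 (the supplier proposes): the retailer can get 50 next round, worth 0.78 × 50 = 39 now. The supplier offers 39 and keeps 50 − 39 = 11.
Round 3 (the retailer proposes): the supplier can get 11 next round, worth 0.64 × 11 = 7.04 now, so the retailer offers 7.04, keeping 42.96.
Round 2 (the supplier proposes): the retailer can get 42.96 next round, worth 0.78 × 42.96 = 33.5088 now, so the supplier offers 33.5088, keeping 16.4912.
Round 1 (the retailer proposes): the supplier can get 16.4912 next round, worth 0.64 × 16.4912 = 10.554368 now; the retailer offers that and keeps 39.445632.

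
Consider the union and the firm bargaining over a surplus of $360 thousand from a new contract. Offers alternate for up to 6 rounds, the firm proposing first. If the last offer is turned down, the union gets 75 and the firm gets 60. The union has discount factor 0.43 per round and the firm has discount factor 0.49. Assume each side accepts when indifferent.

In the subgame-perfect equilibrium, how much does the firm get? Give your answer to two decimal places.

258.69

Work backward from the last round.
Round 6 (the union proposes): the firm gets 60 if talks fail, so the union offers 60 and keeps 300.
Round 5 (the firm proposes): the union can get 300 next round, worth 0.43 × 300 = 129 now, so the firm offers 129, keeping 231.
Round 4 (the union proposes): the firm can get 231 next round, worth 0.49 × 231 = 113.19 now, so the union offers 113.19, keeping 246.81.
Round 3 (the firm proposes): the union can get 246.81 next round, worth 0.43 × 246.81 = 106.1283 now, so the firm offers 106.1283, keeping 253.8717.
Round 2 (the union proposes): the firm can get 253.8717 next round, worth 0.49 × 253.8717 = 124.397133 now; the union offers that and keeps 235.602867.
Round 1 (the firm proposes): the union can get 235.602867 next round, worth 0.43 × 235.602867 = 101.30923281 now, so the firm offers 101.30923281, keeping 258.69076719.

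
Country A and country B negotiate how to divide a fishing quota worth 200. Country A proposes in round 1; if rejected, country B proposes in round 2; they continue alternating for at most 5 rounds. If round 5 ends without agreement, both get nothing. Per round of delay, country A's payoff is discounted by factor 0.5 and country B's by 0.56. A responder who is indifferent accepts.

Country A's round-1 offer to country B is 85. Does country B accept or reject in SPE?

Accept

Round 5 (country A proposes): country B will accept anything ≥ 0, so country A offers 0 and keeps 200.
Round 4 (country B proposes): country A can get 200 next round, worth 0.5 × 200 = 100 now. Country B offers 100 and keeps 200 − 100 = 100.
Round 3 (country A proposes): country B can get 100 next round, worth 0.56 × 100 = 56 now, so country A offers 56, keeping 144.
Round 2 (country B proposes): country A can get 144 next round, worth 0.5 × 144 = 72 now. Country B offers 72 and keeps 200 − 72 = 128.
So by rejecting in round 1, country B gets 128 next round, worth 0.56 × 128 = 71.68 now.
Offer 85 ≥ 71.68, so country B accepts.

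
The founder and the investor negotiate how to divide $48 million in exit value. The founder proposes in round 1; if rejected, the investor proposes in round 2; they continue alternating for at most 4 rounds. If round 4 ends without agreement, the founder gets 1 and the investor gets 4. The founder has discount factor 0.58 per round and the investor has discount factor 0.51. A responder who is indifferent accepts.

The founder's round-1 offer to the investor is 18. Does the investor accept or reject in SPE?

Round 4 (the investor proposes): the founder gets 1 if talks fail, so the investor offers 1 and keeps 47.
Round 3 (the founder proposes): the investor can get 47 next round, worth 0.51 × 47 = 23.97 now. The founder offers 23.97 and keeps 48 − 23.97 = 24.03.
Round 2 (the investor proposes): the founder can get 24.03 next round, worth 0.58 × 24.03 = 13.9374 now. The investor offers 13.9374 and keeps 48 − 13.9374 = 34.0626.
So by rejecting in round 1, the investor gets 34.0626 next round, worth 0.51 × 34.0626 = 17.371926 now.
Offer 18 ≥ 17.371926, so the investor accepts.

Accept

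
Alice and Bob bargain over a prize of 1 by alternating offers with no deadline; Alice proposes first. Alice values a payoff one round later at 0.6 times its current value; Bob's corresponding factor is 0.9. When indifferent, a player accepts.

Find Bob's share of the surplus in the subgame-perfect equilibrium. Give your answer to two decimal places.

In a stationary SPE each proposer offers the other exactly their discounted continuation value.
If Alice keeps x when proposing and Bob keeps y when proposing, then x = 1 − 0.9y and y = 1 − 0.6x.
Solving: x = 1(1 − 0.9) / (1 − 0.6·0.9) = 0.1 / 0.46 ≈ 0.2174.
Bob gets 1 − 0.2174 ≈ 0.7826.

0.78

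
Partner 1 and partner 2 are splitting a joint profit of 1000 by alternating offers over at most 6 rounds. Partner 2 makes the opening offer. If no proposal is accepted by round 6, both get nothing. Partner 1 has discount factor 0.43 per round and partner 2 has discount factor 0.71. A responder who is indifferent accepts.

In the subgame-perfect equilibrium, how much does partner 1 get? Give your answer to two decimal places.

Solve by backward induction from round 6.
Round 6 (partner 1 proposes): partner 2 will accept anything ≥ 0, so partner 1 offers 0 and keeps 1000.
Round 5 (partner 2 proposes): partner 1 can get 1000 next round, worth 0.43 × 1000 = 430 now. Partner 2 offers 430 and keeps 1000 − 430 = 570.
Round 4 (partner 1 proposes): partner 2 can get 570 next round, worth 0.71 × 570 = 404.7 now, so partner 1 offers 404.7, keeping 595.3.
Round 3 (partner 2 proposes): partner 1 can get 595.3 next round, worth 0.43 × 595.3 = 255.979 now; partner 2 offers that and keeps 744.021.
Round 2 (partner 1 proposes): partner 2 can get 744.021 next round, worth 0.71 × 744.021 = 528.25491 now. Partner 1 offers 528.25491 and keeps 1000 − 528.25491 = 471.74509.
Round 1 (partner 2 proposes): partner 1 can get 471.74509 next round, worth 0.43 × 471.74509 = 202.8503887 now, so partner 2 offers 202.8503887, keeping 797.1496113.

202.85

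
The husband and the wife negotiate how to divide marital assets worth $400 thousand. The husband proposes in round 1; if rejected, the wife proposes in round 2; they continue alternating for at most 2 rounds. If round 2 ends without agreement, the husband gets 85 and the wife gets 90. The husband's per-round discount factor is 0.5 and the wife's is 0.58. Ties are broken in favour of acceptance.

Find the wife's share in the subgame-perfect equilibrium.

Round 2 (the wife proposes): the husband gets 85 if talks fail, so the wife offers 85 and keeps 315.
Round 1 (the husband proposes): the wife can get 315 next round, worth 0.58 × 315 = 182.7 now; the husband offers that and keeps 217.3.

182.7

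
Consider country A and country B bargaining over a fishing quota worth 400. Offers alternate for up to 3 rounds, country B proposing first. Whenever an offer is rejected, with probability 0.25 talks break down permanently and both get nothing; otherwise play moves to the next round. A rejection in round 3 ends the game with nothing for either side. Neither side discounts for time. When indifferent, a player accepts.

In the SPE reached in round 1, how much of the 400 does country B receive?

Round 3 (country B proposes): rejection yields 0 for country A; country B offers 0 and keeps 400.
Round 2 (country A proposes): rejecting gives country B an expected 0.75 × 400 = 300. Country A offers 300 and keeps 400 − 300 = 100.
Round 1 (country B proposes): rejecting gives country A an expected 0.75 × 100 = 75, so country B offers 75, keeping 325.

325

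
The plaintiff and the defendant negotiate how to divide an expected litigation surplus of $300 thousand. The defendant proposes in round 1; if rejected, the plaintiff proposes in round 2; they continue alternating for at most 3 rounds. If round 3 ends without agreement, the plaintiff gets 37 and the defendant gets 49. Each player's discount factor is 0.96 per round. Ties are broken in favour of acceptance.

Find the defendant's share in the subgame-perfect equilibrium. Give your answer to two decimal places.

254.38

Round 3 (the defendant proposes): the plaintiff gets 37 if talks fail, so the defendant offers 37 and keeps 263.
Round 2 (the plaintiff proposes): the defendant can get 263 next round, worth 0.96 × 263 = 252.48 now. The plaintiff offers 252.48 and keeps 300 − 252.48 = 47.52.
Round 1 (the defendant proposes): the plaintiff can get 47.52 next round, worth 0.96 × 47.52 = 45.6192 now, so the defendant offers 45.6192, keeping 254.3808.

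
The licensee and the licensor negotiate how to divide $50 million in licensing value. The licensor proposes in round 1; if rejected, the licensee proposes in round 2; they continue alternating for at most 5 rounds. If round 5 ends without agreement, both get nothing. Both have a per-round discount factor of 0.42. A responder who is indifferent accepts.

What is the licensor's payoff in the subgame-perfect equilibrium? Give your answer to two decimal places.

35.67

Work backward from the last round.
Round 5 (the licensor proposes): rejection yields 0 for the licensee; the licensor offers 0 and keeps 50.
Round 4 (the licensee proposes): the licensor can get 50 next round, worth 0.42 × 50 = 21 now. The licensee offers 21 and keeps 50 − 21 = 29.
Round 3 (the licensor proposes): the licensee can get 29 next round, worth 0.42 × 29 = 12.18 now, so the licensor offers 12.18, keeping 37.82.
Round 2 (the licensee proposes): the licensor can get 37.82 next round, worth 0.42 × 37.82 = 15.8844 now; the licensee offers that and keeps 34.1156.
Round 1 (the licensor proposes): the licensee can get 34.1156 next round, worth 0.42 × 34.1156 = 14.328552 now, so the licensor offers 14.328552, keeping 35.671448.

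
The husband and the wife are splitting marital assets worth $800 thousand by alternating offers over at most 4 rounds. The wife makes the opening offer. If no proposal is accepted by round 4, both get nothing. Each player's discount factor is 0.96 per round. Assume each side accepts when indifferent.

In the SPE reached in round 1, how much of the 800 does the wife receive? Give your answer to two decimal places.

Round 4 (the husband proposes): the wife will accept anything ≥ 0, so the husband offers 0 and keeps 800.
Round 3 (the wife proposes): the husband can get 800 next round, worth 0.96 × 800 = 768 now. The wife offers 768 and keeps 800 − 768 = 32.
Round 2 (the husband proposes): the wife can get 32 next round, worth 0.96 × 32 = 30.72 now; the husband offers that and keeps 769.28.
Round 1 (the wife proposes): the husband can get 769.28 next round, worth 0.96 × 769.28 = 738.5088 now; the wife offers that and keeps 61.4912.

61.49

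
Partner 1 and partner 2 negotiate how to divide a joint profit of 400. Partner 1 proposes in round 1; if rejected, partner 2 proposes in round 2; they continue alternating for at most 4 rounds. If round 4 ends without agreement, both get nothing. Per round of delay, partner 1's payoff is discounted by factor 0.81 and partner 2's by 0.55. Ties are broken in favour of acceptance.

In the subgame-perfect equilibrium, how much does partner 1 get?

Round 4 (partner 2 proposes): rejection yields 0 for partner 1; partner 2 offers 0 and keeps 400.
Round 3 (partner 1 proposes): partner 2 can get 400 next round, worth 0.55 × 400 = 220 now, so partner 1 offers 220, keeping 180.
Round 2 (partner 2 proposes): partner 1 can get 180 next round, worth 0.81 × 180 = 145.8 now. Partner 2 offers 145.8 and keeps 400 − 145.8 = 254.2.
Round 1 (partner 1 proposes): partner 2 can get 254.2 next round, worth 0.55 × 254.2 = 139.81 now; partner 1 offers that and keeps 260.19.

260.19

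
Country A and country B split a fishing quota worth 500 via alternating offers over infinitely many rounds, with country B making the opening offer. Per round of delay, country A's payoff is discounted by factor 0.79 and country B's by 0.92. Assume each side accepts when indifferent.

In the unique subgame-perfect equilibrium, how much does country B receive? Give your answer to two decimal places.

384.33

Let x be country B's share when country B proposes and y be country A's share when country A proposes.
Country A accepts iff offered ≥ 0.79·y, so x = 500 − 0.79y. Symmetrically y = 500 − 0.92x.
Substituting: x = 500 − 0.79(500 − 0.92x), giving x(1 − 0.92·0.79) = 500(1 − 0.79).
So x = 500 × 0.21 / 0.2732 ≈ 384.3338, and country A receives 500 − x ≈ 115.6662.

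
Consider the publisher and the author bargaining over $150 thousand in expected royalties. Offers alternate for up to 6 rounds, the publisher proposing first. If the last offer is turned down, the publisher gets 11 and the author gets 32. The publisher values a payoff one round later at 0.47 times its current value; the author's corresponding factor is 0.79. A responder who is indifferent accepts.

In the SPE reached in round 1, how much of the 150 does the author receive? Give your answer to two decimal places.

Round 6 (the author proposes): the publisher gets 11 if talks fail, so the author offers 11 and keeps 139.
Round 5 (the publisher proposes): the author can get 139 next round, worth 0.79 × 139 = 109.81 now; the publisher offers that and keeps 40.19.
Round 4 (the author proposes): the publisher can get 40.19 next round, worth 0.47 × 40.19 = 18.8893 now. The author offers 18.8893 and keeps 150 − 18.8893 = 131.1107.
Round 3 (the publisher proposes): the author can get 131.1107 next round, worth 0.79 × 131.1107 = 103.577453 now. The publisher offers 103.577453 and keeps 150 − 103.577453 = 46.422547.
Round 2 (the author proposes): the publisher can get 46.422547 next round, worth 0.47 × 46.422547 = 21.81859709 now. The author offers 21.81859709 and keeps 150 − 21.81859709 = 128.18140291.
Round 1 (the publisher proposes): the author can get 128.18140291 next round, worth 0.79 × 128.18140291 = 101.2633082989 now. The publisher offers 101.2633082989 and keeps 150 − 101.2633082989 = 48.7366917011.

101.26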